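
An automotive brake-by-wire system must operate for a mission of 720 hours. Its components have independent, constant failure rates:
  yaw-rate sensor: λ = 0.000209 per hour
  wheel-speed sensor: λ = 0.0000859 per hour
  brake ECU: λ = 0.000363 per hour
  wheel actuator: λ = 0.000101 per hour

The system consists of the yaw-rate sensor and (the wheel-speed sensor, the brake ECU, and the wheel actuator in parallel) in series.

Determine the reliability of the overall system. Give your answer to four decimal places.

R(yaw-rate sensor) = exp(−0.000209 × 720) = 0.860295
R(wheel-speed sensor) = exp(−0.0000859 × 720) = 0.940026
R(brake ECU) = exp(−0.000363 × 720) = 0.770004
R(wheel actuator) = exp(−0.000101 × 720) = 0.929861
Parallel (wheel-speed sensor, brake ECU, and wheel actuator): 1 − (1 − 0.940026)(1 − 0.770004)(1 − 0.929861) = 0.999033
Series (yaw-rate sensor and [0.999033]): 0.860295 × 0.999033 = 0.8595

0.8595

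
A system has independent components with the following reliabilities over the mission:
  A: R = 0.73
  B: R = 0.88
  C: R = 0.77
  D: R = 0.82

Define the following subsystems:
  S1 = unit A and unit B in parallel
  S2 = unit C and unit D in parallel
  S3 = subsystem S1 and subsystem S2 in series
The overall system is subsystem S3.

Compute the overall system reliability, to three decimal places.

Parallel (A and B): 1 − (1 − 0.73000)(1 − 0.88000) = 0.96760
Parallel (C and D): 1 − (1 − 0.77000)(1 − 0.82000) = 0.95860
Series ([0.96760] and [0.95860]): 0.96760 × 0.95860 = 0.928

0.928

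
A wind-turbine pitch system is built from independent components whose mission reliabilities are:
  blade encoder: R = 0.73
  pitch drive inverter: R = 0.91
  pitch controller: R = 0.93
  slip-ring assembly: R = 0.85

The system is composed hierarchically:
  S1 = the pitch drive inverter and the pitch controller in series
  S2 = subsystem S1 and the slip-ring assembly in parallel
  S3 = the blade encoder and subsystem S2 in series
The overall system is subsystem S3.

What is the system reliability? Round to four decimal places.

Series (pitch drive inverter and pitch controller): 0.910000 × 0.930000 = 0.846300
Parallel ([0.846300] and slip-ring assembly): 1 − (1 − 0.846300)(1 − 0.850000) = 0.976945
Series (blade encoder and [0.976945]): 0.730000 × 0.976945 = 0.7132

0.7132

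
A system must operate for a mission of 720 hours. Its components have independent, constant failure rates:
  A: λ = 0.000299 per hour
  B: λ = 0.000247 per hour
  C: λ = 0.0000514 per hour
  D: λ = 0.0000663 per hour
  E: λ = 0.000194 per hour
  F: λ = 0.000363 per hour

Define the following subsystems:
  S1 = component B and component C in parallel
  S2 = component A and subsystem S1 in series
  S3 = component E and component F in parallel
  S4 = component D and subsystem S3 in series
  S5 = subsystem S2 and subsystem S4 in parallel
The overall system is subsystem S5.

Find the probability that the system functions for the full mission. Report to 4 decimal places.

R(A) = exp(−0.000299 × 720) = 0.806316
R(B) = exp(−0.000247 × 720) = 0.837076
R(C) = exp(−0.0000514 × 720) = 0.963668
R(D) = exp(−0.0000663 × 720) = 0.953385
R(E) = exp(−0.000194 × 720) = 0.869636
R(F) = exp(−0.000363 × 720) = 0.770004
Parallel (B and C): 1 − (1 − 0.837076)(1 − 0.963668) = 0.994081
Series (A and [0.994081]): 0.806316 × 0.994081 = 0.801543
Parallel (E and F): 1 − (1 − 0.869636)(1 − 0.770004) = 0.970017
Series (D and [0.970017]): 0.953385 × 0.970017 = 0.924800
Parallel ([0.801543] and [0.924800]): 1 − (1 − 0.801543)(1 − 0.924800) = 0.9851

0.9851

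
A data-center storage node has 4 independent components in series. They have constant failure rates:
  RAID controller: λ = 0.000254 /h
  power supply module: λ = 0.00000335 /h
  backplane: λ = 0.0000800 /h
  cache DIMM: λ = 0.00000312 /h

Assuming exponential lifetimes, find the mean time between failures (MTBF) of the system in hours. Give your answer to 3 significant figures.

Series of exponential components: λ_sys = Σ λ_i
λ_sys = 0.000254 + 0.00000335 + 0.0000800 + 0.00000312 = 3.4047e-04 /h
MTBF = 1 / λ_sys = 2940 h

2940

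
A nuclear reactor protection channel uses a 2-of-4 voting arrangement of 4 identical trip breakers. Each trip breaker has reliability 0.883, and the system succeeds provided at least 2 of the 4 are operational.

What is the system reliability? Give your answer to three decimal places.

0.994

R = Σ_{i=2}^{4} C(4,i) p^i (1−p)^{4−i} with p = 0.883
C(4,2)·0.883^2·0.117^2 = 0.06404
C(4,3)·0.883^3·0.117^1 = 0.32220
C(4,4)·0.883^4·0.117^0 = 0.60791
Sum = 0.994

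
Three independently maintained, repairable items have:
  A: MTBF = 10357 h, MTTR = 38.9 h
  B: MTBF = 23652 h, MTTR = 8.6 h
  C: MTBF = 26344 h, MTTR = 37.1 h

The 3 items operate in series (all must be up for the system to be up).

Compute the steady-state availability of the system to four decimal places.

A(A) = MTBF/(MTBF+MTTR) = 10357/(10357+38.9) = 0.996258
A(B) = MTBF/(MTBF+MTTR) = 23652/(23652+8.6) = 0.999637
A(C) = MTBF/(MTBF+MTTR) = 26344/(26344+37.1) = 0.998594
Series availability: 0.996258 × 0.999637 × 0.998594 = 0.9945

0.9945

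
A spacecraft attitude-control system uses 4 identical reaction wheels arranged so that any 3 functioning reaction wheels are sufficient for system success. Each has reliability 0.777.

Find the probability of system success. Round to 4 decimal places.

R = Σ_{i=3}^{4} C(4,i) p^i (1−p)^{4−i} with p = 0.777
C(4,3)·0.777^3·0.223^1 = 0.418435
C(4,4)·0.777^4·0.223^0 = 0.364489
Sum = 0.7829

0.7829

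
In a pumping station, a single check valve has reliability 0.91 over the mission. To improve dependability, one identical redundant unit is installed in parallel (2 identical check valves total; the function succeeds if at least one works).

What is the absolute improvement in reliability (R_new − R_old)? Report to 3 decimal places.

0.082

R_before = 0.91
R_after = 1 − (1 − 0.91)^2 = 0.992
ΔR = 0.992 − 0.91 = 0.082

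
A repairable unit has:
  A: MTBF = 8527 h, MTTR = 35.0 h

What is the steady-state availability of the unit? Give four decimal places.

A(A) = MTBF/(MTBF+MTTR) = 8527/(8527+35.0) = 0.9959

0.9959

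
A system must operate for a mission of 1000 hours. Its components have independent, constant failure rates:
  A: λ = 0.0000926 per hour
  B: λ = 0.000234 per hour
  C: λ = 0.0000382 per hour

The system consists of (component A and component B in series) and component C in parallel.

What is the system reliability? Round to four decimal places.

0.9896

R(A) = exp(−0.0000926 × 1000) = 0.911558
R(B) = exp(−0.000234 × 1000) = 0.791362
R(C) = exp(−0.0000382 × 1000) = 0.962520
Series (A and B): 0.911558 × 0.791362 = 0.721372
Parallel ([0.721372] and C): 1 − (1 − 0.721372)(1 − 0.962520) = 0.9896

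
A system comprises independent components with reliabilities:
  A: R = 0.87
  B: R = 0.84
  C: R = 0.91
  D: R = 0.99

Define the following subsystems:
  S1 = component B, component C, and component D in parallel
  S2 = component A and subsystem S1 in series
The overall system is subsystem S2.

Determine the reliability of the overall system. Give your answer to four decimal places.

0.8699

Parallel (B, C, and D): 1 − (1 − 0.840000)(1 − 0.910000)(1 − 0.990000) = 0.999856
Series (A and [0.999856]): 0.870000 × 0.999856 = 0.8699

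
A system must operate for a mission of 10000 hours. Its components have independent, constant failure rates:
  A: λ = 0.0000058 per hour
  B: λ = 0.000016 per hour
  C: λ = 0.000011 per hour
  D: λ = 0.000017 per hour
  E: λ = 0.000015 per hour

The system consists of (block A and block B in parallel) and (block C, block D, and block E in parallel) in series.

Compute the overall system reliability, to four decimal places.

R(A) = exp(−0.0000058 × 10000) = 0.943650
R(B) = exp(−0.000016 × 10000) = 0.852144
R(C) = exp(−0.000011 × 10000) = 0.895834
R(D) = exp(−0.000017 × 10000) = 0.843665
R(E) = exp(−0.000015 × 10000) = 0.860708
Parallel (A and B): 1 − (1 − 0.943650)(1 − 0.852144) = 0.991668
Parallel (C, D, and E): 1 − (1 − 0.895834)(1 − 0.843665)(1 − 0.860708) = 0.997732
Series ([0.991668] and [0.997732]): 0.991668 × 0.997732 = 0.9894

0.9894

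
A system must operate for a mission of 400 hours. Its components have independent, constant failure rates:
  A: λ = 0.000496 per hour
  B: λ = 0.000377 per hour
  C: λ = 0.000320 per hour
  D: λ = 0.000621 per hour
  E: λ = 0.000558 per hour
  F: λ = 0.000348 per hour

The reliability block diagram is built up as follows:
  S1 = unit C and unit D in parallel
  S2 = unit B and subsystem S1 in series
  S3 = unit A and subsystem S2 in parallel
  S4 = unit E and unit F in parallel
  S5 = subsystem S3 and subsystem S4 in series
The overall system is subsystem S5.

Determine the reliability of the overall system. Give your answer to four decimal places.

0.9455

R(A) = exp(−0.000496 × 400) = 0.820042
R(B) = exp(−0.000377 × 400) = 0.860020
R(C) = exp(−0.000320 × 400) = 0.879853
R(D) = exp(−0.000621 × 400) = 0.780048
R(E) = exp(−0.000558 × 400) = 0.799955
R(F) = exp(−0.000348 × 400) = 0.870054
Parallel (C and D): 1 − (1 − 0.879853)(1 − 0.780048) = 0.973573
Series (B and [0.973573]): 0.860020 × 0.973573 = 0.837292
Parallel (A and [0.837292]): 1 − (1 − 0.820042)(1 − 0.837292) = 0.970719
Parallel (E and F): 1 − (1 − 0.799955)(1 − 0.870054) = 0.974005
Series ([0.970719] and [0.974005]): 0.970719 × 0.974005 = 0.9455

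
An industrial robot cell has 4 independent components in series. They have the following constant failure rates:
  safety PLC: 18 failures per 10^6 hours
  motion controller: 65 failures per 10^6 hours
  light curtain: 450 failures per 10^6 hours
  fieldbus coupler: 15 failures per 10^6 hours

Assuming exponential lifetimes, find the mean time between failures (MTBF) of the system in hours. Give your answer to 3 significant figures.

Series of exponential components: λ_sys = Σ λ_i
λ_sys = 0.000018 + 0.000065 + 0.00045 + 0.000015 = 5.4800e-04 /h
MTBF = 1 / λ_sys = 1820 h

1820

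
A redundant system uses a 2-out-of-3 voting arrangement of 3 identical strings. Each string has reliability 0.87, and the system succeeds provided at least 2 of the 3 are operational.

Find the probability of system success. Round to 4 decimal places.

0.9537

R = Σ_{i=2}^{3} C(3,i) p^i (1−p)^{3−i} with p = 0.87
C(3,2)·0.87^2·0.13^1 = 0.295191
C(3,3)·0.87^3·0.13^0 = 0.658503
Sum = 0.9537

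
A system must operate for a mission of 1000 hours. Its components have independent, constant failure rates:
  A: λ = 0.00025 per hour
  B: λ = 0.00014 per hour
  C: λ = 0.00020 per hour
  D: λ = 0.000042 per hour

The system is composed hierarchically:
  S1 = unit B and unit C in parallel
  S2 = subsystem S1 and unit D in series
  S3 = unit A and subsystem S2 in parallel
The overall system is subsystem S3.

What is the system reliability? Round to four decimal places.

R(A) = exp(−0.00025 × 1000) = 0.778801
R(B) = exp(−0.00014 × 1000) = 0.869358
R(C) = exp(−0.00020 × 1000) = 0.818731
R(D) = exp(−0.000042 × 1000) = 0.958870
Parallel (B and C): 1 − (1 − 0.869358)(1 − 0.818731) = 0.976319
Series ([0.976319] and D): 0.976319 × 0.958870 = 0.936163
Parallel (A and [0.936163]): 1 − (1 − 0.778801)(1 − 0.936163) = 0.9859

0.9859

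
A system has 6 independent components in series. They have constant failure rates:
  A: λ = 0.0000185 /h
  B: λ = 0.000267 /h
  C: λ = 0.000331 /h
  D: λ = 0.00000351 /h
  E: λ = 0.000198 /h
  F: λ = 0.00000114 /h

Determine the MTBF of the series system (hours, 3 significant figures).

1220

Series of exponential components: λ_sys = Σ λ_i
λ_sys = 0.0000185 + 0.000267 + 0.000331 + 0.00000351 + 0.000198 + 0.00000114 = 8.1915e-04 /h
MTBF = 1 / λ_sys = 1220 h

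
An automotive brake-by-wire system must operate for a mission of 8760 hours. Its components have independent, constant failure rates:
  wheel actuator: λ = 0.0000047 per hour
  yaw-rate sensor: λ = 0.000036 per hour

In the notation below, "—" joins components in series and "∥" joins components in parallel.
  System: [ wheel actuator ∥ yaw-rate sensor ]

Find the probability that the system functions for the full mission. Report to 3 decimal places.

0.989

R(wheel actuator) = exp(−0.0000047 × 8760) = 0.95966
R(yaw-rate sensor) = exp(−0.000036 × 8760) = 0.72953
Parallel (wheel actuator and yaw-rate sensor): 1 − (1 − 0.95966)(1 − 0.72953) = 0.989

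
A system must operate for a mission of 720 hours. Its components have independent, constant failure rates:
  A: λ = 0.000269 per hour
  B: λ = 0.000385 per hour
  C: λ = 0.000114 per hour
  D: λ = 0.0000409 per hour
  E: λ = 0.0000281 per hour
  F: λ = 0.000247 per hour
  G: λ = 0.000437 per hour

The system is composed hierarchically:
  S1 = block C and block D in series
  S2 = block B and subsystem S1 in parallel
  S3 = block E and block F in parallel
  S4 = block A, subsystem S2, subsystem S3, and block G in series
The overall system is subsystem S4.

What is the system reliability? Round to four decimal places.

R(A) = exp(−0.000269 × 720) = 0.823922
R(B) = exp(−0.000385 × 720) = 0.757903
R(C) = exp(−0.000114 × 720) = 0.921198
R(D) = exp(−0.0000409 × 720) = 0.970981
R(E) = exp(−0.0000281 × 720) = 0.979971
R(F) = exp(−0.000247 × 720) = 0.837076
R(G) = exp(−0.000437 × 720) = 0.730052
Series (C and D): 0.921198 × 0.970981 = 0.894466
Parallel (B and [0.894466]): 1 − (1 − 0.757903)(1 − 0.894466) = 0.974451
Parallel (E and F): 1 − (1 − 0.979971)(1 − 0.837076) = 0.996737
Series (A, [0.974451], [0.996737], and G): 0.823922 × 0.974451 × 0.996737 × 0.730052 = 0.5842

0.5842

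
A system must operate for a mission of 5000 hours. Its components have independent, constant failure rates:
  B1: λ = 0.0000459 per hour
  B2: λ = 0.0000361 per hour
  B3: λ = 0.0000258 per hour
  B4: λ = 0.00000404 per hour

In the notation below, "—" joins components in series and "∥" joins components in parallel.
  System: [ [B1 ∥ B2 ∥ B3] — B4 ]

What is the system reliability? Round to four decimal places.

R(B1) = exp(−0.0000459 × 5000) = 0.794931
R(B2) = exp(−0.0000361 × 5000) = 0.834853
R(B3) = exp(−0.0000258 × 5000) = 0.878974
R(B4) = exp(−0.00000404 × 5000) = 0.980003
Parallel (B1, B2, and B3): 1 − (1 − 0.794931)(1 − 0.834853)(1 − 0.878974) = 0.995901
Series ([0.995901] and B4): 0.995901 × 0.980003 = 0.9760

0.9760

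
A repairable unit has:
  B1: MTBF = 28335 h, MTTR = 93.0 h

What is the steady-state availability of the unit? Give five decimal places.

0.99673

A(B1) = MTBF/(MTBF+MTTR) = 28335/(28335+93.0) = 0.99673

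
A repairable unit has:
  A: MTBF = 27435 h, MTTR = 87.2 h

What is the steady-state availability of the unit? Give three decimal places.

0.997

A(A) = MTBF/(MTBF+MTTR) = 27435/(27435+87.2) = 0.997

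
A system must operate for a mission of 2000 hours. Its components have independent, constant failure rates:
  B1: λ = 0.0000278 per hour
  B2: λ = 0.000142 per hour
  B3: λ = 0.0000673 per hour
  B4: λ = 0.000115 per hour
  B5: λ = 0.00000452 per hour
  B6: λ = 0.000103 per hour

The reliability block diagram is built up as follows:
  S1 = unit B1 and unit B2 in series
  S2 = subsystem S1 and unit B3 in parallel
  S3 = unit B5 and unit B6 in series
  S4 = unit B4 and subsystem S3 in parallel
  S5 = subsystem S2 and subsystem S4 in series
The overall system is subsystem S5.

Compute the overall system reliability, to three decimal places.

R(B1) = exp(−0.0000278 × 2000) = 0.94592
R(B2) = exp(−0.000142 × 2000) = 0.75277
R(B3) = exp(−0.0000673 × 2000) = 0.87407
R(B4) = exp(−0.000115 × 2000) = 0.79453
R(B5) = exp(−0.00000452 × 2000) = 0.99100
R(B6) = exp(−0.000103 × 2000) = 0.81383
Series (B1 and B2): 0.94592 × 0.75277 = 0.71206
Parallel ([0.71206] and B3): 1 − (1 − 0.71206)(1 − 0.87407) = 0.96374
Series (B5 and B6): 0.99100 × 0.81383 = 0.80651
Parallel (B4 and [0.80651]): 1 − (1 − 0.79453)(1 − 0.80651) = 0.96024
Series ([0.96374] and [0.96024]): 0.96374 × 0.96024 = 0.925

0.925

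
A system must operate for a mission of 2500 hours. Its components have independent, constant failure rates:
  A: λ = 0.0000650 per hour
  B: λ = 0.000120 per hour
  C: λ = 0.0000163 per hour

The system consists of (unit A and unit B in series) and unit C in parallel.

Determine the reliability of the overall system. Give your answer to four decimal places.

R(A) = exp(−0.0000650 × 2500) = 0.850016
R(B) = exp(−0.000120 × 2500) = 0.740818
R(C) = exp(−0.0000163 × 2500) = 0.960069
Series (A and B): 0.850016 × 0.740818 = 0.629707
Parallel ([0.629707] and C): 1 − (1 − 0.629707)(1 − 0.960069) = 0.9852

0.9852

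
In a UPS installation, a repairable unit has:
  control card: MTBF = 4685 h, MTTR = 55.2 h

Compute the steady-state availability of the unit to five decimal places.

A(control card) = MTBF/(MTBF+MTTR) = 4685/(4685+55.2) = 0.98835

0.98835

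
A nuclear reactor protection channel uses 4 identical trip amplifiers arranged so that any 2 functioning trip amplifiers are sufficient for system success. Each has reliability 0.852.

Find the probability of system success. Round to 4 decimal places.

R = Σ_{i=2}^{4} C(4,i) p^i (1−p)^{4−i} with p = 0.852
C(4,2)·0.852^2·0.148^2 = 0.095401
C(4,3)·0.852^3·0.148^1 = 0.366134
C(4,4)·0.852^4·0.148^0 = 0.526937
Sum = 0.9885

0.9885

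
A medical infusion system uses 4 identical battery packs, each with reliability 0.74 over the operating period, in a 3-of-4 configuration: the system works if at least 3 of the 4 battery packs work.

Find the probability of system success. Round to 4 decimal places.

R = Σ_{i=3}^{4} C(4,i) p^i (1−p)^{4−i} with p = 0.74
C(4,3)·0.74^3·0.26^1 = 0.421433
C(4,4)·0.74^4·0.26^0 = 0.299866
Sum = 0.7213

0.7213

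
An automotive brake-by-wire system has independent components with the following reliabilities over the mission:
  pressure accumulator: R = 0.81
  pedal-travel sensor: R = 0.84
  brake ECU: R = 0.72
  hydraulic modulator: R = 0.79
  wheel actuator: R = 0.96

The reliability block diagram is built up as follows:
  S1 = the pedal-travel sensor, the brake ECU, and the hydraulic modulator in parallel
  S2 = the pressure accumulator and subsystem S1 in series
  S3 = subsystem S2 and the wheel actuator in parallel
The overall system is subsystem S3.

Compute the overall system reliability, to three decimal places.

0.992

Parallel (pedal-travel sensor, brake ECU, and hydraulic modulator): 1 − (1 − 0.84000)(1 − 0.72000)(1 − 0.79000) = 0.99059
Series (pressure accumulator and [0.99059]): 0.81000 × 0.99059 = 0.80238
Parallel ([0.80238] and wheel actuator): 1 − (1 − 0.80238)(1 − 0.96000) = 0.992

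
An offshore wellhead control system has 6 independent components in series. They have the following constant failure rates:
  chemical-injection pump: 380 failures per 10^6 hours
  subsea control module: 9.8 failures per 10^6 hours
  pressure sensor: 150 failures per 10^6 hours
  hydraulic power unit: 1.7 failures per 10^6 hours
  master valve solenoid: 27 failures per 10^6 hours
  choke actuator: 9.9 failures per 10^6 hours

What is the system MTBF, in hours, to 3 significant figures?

1730

Series of exponential components: λ_sys = Σ λ_i
λ_sys = 0.00038 + 0.0000098 + 0.00015 + 0.0000017 + 0.000027 + 0.0000099 = 5.7840e-04 /h
MTBF = 1 / λ_sys = 1730 h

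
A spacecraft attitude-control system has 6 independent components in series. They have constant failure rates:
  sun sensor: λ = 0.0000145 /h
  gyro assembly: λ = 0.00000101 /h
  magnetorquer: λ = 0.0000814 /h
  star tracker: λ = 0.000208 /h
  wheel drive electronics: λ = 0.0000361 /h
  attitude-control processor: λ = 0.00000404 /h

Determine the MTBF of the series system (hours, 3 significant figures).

2900

Series of exponential components: λ_sys = Σ λ_i
λ_sys = 0.0000145 + 0.00000101 + 0.0000814 + 0.000208 + 0.0000361 + 0.00000404 = 3.4505e-04 /h
MTBF = 1 / λ_sys = 2900 h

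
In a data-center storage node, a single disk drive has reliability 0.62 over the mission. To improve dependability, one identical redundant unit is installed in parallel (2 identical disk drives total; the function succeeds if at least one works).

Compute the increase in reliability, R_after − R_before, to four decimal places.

0.2356

R_before = 0.62
R_after = 1 − (1 − 0.62)^2 = 0.8556
ΔR = 0.8556 − 0.62 = 0.2356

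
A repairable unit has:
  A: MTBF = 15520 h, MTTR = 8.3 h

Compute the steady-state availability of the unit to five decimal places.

0.99947

A(A) = MTBF/(MTBF+MTTR) = 15520/(15520+8.3) = 0.99947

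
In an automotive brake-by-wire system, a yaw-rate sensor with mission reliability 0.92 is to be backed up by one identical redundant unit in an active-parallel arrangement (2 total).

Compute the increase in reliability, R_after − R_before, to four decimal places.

0.0736

R_before = 0.92
R_after = 1 − (1 − 0.92)^2 = 0.9936
ΔR = 0.9936 − 0.92 = 0.0736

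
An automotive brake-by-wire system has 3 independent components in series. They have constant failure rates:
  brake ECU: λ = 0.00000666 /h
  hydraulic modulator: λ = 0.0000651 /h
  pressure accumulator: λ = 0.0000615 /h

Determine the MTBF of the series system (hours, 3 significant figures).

Series of exponential components: λ_sys = Σ λ_i
λ_sys = 0.00000666 + 0.0000651 + 0.0000615 = 1.3326e-04 /h
MTBF = 1 / λ_sys = 7500 h

7500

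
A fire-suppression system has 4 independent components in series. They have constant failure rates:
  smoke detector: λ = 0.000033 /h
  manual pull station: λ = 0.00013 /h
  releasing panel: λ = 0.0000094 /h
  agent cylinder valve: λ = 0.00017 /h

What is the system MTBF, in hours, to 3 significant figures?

Series of exponential components: λ_sys = Σ λ_i
λ_sys = 0.000033 + 0.00013 + 0.0000094 + 0.00017 = 3.4240e-04 /h
MTBF = 1 / λ_sys = 2920 h

2920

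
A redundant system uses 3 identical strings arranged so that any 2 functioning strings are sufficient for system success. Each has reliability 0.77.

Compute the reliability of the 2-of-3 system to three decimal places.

R = Σ_{i=2}^{3} C(3,i) p^i (1−p)^{3−i} with p = 0.77
C(3,2)·0.77^2·0.23^1 = 0.40910
C(3,3)·0.77^3·0.23^0 = 0.45653
Sum = 0.866

0.866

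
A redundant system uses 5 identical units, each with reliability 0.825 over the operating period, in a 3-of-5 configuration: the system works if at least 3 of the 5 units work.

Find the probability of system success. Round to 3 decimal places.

0.959

R = Σ_{i=3}^{5} C(5,i) p^i (1−p)^{5−i} with p = 0.825
C(5,3)·0.825^3·0.175^2 = 0.17196
C(5,4)·0.825^4·0.175^1 = 0.40534
C(5,5)·0.825^5·0.175^0 = 0.38218
Sum = 0.959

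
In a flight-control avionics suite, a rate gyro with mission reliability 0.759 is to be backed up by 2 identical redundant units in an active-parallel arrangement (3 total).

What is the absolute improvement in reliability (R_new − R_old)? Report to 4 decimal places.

R_before = 0.759
R_after = 1 − (1 − 0.759)^3 = 0.9860
ΔR = 0.9860 − 0.759 = 0.2270

0.2270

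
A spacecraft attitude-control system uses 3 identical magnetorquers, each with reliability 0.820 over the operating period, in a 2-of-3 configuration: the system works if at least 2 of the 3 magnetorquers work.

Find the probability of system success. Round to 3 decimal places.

R = Σ_{i=2}^{3} C(3,i) p^i (1−p)^{3−i} with p = 0.820
C(3,2)·0.820^2·0.180^1 = 0.36310
C(3,3)·0.820^3·0.180^0 = 0.55137
Sum = 0.914

0.914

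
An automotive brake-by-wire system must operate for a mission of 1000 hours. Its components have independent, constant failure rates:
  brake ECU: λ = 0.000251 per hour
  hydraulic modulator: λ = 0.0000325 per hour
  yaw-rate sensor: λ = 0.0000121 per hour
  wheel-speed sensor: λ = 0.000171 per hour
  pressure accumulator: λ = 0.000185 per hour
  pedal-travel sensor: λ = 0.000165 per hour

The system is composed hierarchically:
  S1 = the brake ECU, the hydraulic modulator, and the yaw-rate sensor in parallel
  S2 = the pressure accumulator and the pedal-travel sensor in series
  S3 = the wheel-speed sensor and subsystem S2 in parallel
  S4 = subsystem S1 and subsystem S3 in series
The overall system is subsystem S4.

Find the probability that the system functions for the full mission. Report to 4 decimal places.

0.9535

R(brake ECU) = exp(−0.000251 × 1000) = 0.778022
R(hydraulic modulator) = exp(−0.0000325 × 1000) = 0.968022
R(yaw-rate sensor) = exp(−0.0000121 × 1000) = 0.987973
R(wheel-speed sensor) = exp(−0.000171 × 1000) = 0.842822
R(pressure accumulator) = exp(−0.000185 × 1000) = 0.831104
R(pedal-travel sensor) = exp(−0.000165 × 1000) = 0.847894
Parallel (brake ECU, hydraulic modulator, and yaw-rate sensor): 1 − (1 − 0.778022)(1 − 0.968022)(1 − 0.987973) = 0.999915
Series (pressure accumulator and pedal-travel sensor): 0.831104 × 0.847894 = 0.704688
Parallel (wheel-speed sensor and [0.704688]): 1 − (1 − 0.842822)(1 − 0.704688) = 0.953583
Series ([0.999915] and [0.953583]): 0.999915 × 0.953583 = 0.9535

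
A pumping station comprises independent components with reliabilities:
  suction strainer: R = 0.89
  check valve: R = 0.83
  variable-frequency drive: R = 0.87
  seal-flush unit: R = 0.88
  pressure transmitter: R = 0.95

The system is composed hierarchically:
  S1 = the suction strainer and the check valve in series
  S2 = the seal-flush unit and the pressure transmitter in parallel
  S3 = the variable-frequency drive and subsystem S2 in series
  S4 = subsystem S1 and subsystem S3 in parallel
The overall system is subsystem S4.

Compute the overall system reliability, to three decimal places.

Series (suction strainer and check valve): 0.89000 × 0.83000 = 0.73870
Parallel (seal-flush unit and pressure transmitter): 1 − (1 − 0.88000)(1 − 0.95000) = 0.99400
Series (variable-frequency drive and [0.99400]): 0.87000 × 0.99400 = 0.86478
Parallel ([0.73870] and [0.86478]): 1 − (1 − 0.73870)(1 − 0.86478) = 0.965

0.965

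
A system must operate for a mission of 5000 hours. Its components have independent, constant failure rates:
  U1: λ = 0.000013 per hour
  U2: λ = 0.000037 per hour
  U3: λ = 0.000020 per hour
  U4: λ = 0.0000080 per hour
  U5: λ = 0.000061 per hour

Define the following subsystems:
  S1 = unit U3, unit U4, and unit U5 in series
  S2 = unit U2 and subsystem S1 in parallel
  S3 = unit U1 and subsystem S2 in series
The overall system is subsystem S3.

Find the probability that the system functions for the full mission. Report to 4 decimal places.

R(U1) = exp(−0.000013 × 5000) = 0.937067
R(U2) = exp(−0.000037 × 5000) = 0.831104
R(U3) = exp(−0.000020 × 5000) = 0.904837
R(U4) = exp(−0.0000080 × 5000) = 0.960789
R(U5) = exp(−0.000061 × 5000) = 0.737123
Series (U3, U4, and U5): 0.904837 × 0.960789 × 0.737123 = 0.640823
Parallel (U2 and [0.640823]): 1 − (1 − 0.831104)(1 − 0.640823) = 0.939336
Series (U1 and [0.939336]): 0.937067 × 0.939336 = 0.8802

0.8802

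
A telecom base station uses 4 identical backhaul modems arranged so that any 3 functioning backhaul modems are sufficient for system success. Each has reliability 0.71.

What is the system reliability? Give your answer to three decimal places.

R = Σ_{i=3}^{4} C(4,i) p^i (1−p)^{4−i} with p = 0.71
C(4,3)·0.71^3·0.29^1 = 0.41518
C(4,4)·0.71^4·0.29^0 = 0.25412
Sum = 0.669

0.669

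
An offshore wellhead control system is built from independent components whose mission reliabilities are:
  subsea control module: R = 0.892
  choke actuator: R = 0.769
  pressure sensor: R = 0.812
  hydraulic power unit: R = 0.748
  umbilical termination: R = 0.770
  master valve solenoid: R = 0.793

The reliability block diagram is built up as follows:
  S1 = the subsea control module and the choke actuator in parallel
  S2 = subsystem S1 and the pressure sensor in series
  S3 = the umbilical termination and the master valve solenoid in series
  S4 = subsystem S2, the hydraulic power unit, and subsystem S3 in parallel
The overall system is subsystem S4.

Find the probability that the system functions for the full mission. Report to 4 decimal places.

Parallel (subsea control module and choke actuator): 1 − (1 − 0.892000)(1 − 0.769000) = 0.975052
Series ([0.975052] and pressure sensor): 0.975052 × 0.812000 = 0.791742
Series (umbilical termination and master valve solenoid): 0.770000 × 0.793000 = 0.610610
Parallel ([0.791742], hydraulic power unit, and [0.610610]): 1 − (1 − 0.791742)(1 − 0.748000)(1 − 0.610610) = 0.9796

0.9796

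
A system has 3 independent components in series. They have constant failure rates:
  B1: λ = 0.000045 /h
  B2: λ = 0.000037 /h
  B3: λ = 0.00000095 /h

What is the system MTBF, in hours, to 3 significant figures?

12100

Series of exponential components: λ_sys = Σ λ_i
λ_sys = 0.000045 + 0.000037 + 0.00000095 = 8.2950e-05 /h
MTBF = 1 / λ_sys = 12100 h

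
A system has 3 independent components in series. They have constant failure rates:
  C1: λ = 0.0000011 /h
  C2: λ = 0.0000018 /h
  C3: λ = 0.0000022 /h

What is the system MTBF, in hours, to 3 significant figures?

Series of exponential components: λ_sys = Σ λ_i
λ_sys = 0.0000011 + 0.0000018 + 0.0000022 = 5.1000e-06 /h
MTBF = 1 / λ_sys = 196000 h

196000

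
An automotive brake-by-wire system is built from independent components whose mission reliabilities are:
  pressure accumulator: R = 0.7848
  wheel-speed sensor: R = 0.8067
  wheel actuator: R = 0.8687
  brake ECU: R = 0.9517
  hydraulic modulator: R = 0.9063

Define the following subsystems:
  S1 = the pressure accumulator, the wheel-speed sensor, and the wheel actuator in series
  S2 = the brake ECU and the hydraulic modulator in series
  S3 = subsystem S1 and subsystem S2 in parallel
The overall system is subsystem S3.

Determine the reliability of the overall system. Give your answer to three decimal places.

0.938

Series (pressure accumulator, wheel-speed sensor, and wheel actuator): 0.78480 × 0.80670 × 0.86870 = 0.54997
Series (brake ECU and hydraulic modulator): 0.95170 × 0.90630 = 0.86253
Parallel ([0.54997] and [0.86253]): 1 − (1 − 0.54997)(1 − 0.86253) = 0.938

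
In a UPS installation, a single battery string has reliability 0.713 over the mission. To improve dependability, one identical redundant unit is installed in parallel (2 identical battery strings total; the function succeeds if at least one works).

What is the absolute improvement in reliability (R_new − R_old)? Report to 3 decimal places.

0.205

R_before = 0.713
R_after = 1 − (1 − 0.713)^2 = 0.918
ΔR = 0.918 − 0.713 = 0.205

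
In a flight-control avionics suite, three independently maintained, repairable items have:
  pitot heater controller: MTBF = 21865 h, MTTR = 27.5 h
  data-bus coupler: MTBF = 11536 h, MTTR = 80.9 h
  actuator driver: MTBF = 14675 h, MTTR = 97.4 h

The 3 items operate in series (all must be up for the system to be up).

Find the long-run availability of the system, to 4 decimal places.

A(pitot heater controller) = MTBF/(MTBF+MTTR) = 21865/(21865+27.5) = 0.998744
A(data-bus coupler) = MTBF/(MTBF+MTTR) = 11536/(11536+80.9) = 0.993036
A(actuator driver) = MTBF/(MTBF+MTTR) = 14675/(14675+97.4) = 0.993407
Series availability: 0.998744 × 0.993036 × 0.993407 = 0.9852

0.9852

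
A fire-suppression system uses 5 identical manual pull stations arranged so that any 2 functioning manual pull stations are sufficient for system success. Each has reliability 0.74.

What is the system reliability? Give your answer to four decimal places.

0.9819

R = Σ_{i=2}^{5} C(5,i) p^i (1−p)^{5−i} with p = 0.74
C(5,2)·0.74^2·0.26^3 = 0.096246
C(5,3)·0.74^3·0.26^2 = 0.273931
C(5,4)·0.74^4·0.26^1 = 0.389825
C(5,5)·0.74^5·0.26^0 = 0.221901
Sum = 0.9819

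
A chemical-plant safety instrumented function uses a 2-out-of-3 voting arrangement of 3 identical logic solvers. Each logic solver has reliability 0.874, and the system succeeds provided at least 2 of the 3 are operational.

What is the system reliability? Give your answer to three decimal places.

0.956

R = Σ_{i=2}^{3} C(3,i) p^i (1−p)^{3−i} with p = 0.874
C(3,2)·0.874^2·0.126^1 = 0.28875
C(3,3)·0.874^3·0.126^0 = 0.66763
Sum = 0.956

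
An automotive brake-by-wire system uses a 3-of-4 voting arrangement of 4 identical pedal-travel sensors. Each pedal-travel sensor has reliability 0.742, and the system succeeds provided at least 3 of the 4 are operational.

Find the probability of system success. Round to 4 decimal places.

0.7247

R = Σ_{i=3}^{4} C(4,i) p^i (1−p)^{4−i} with p = 0.742
C(4,3)·0.742^3·0.258^1 = 0.421591
C(4,4)·0.742^4·0.258^0 = 0.303121
Sum = 0.7247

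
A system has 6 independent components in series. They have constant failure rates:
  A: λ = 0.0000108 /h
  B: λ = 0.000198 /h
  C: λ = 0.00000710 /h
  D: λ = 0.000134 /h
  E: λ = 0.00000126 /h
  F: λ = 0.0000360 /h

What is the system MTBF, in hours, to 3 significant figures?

Series of exponential components: λ_sys = Σ λ_i
λ_sys = 0.0000108 + 0.000198 + 0.00000710 + 0.000134 + 0.00000126 + 0.0000360 = 3.8716e-04 /h
MTBF = 1 / λ_sys = 2580 h

2580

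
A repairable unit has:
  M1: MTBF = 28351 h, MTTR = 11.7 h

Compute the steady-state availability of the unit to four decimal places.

A(M1) = MTBF/(MTBF+MTTR) = 28351/(28351+11.7) = 0.9996

0.9996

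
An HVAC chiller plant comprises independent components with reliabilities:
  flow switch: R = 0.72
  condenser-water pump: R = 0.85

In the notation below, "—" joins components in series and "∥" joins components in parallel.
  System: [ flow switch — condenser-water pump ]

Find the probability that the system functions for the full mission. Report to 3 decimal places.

Series (flow switch and condenser-water pump): 0.72000 × 0.85000 = 0.612

0.612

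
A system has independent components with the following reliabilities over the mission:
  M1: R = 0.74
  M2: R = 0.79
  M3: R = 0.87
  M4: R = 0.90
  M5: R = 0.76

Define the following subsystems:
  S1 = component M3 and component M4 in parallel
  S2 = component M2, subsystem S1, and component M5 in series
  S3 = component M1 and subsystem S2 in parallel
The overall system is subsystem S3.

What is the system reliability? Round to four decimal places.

0.8941

Parallel (M3 and M4): 1 − (1 − 0.870000)(1 − 0.900000) = 0.987000
Series (M2, [0.987000], and M5): 0.790000 × 0.987000 × 0.760000 = 0.592595
Parallel (M1 and [0.592595]): 1 − (1 − 0.740000)(1 − 0.592595) = 0.8941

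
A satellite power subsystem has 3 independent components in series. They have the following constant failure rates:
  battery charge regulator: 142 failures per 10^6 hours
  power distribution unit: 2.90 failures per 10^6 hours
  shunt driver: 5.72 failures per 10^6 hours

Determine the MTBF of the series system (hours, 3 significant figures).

6640

Series of exponential components: λ_sys = Σ λ_i
λ_sys = 0.000142 + 0.00000290 + 0.00000572 = 1.5062e-04 /h
MTBF = 1 / λ_sys = 6640 h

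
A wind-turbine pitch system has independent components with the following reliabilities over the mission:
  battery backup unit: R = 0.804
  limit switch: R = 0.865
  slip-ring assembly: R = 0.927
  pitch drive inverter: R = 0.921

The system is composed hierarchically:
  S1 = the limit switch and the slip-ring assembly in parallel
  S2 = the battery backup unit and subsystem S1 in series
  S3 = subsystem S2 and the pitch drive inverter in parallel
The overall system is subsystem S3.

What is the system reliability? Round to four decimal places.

0.9839

Parallel (limit switch and slip-ring assembly): 1 − (1 − 0.865000)(1 − 0.927000) = 0.990145
Series (battery backup unit and [0.990145]): 0.804000 × 0.990145 = 0.796077
Parallel ([0.796077] and pitch drive inverter): 1 − (1 − 0.796077)(1 − 0.921000) = 0.9839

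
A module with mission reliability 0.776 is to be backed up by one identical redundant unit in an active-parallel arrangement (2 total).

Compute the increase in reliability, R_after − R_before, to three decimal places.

R_before = 0.776
R_after = 1 − (1 − 0.776)^2 = 0.950
ΔR = 0.950 − 0.776 = 0.174

0.174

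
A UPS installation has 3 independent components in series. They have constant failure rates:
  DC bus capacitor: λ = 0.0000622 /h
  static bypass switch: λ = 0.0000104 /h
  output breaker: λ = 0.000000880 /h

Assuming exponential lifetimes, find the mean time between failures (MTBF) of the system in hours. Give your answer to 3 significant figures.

13600

Series of exponential components: λ_sys = Σ λ_i
λ_sys = 0.0000622 + 0.0000104 + 0.000000880 = 7.3480e-05 /h
MTBF = 1 / λ_sys = 13600 h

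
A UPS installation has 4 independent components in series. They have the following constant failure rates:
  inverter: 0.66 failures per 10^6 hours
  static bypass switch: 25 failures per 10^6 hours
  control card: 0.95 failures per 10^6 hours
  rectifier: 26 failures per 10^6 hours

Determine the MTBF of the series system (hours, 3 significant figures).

Series of exponential components: λ_sys = Σ λ_i
λ_sys = 0.00000066 + 0.000025 + 0.00000095 + 0.000026 = 5.2610e-05 /h
MTBF = 1 / λ_sys = 19000 h

19000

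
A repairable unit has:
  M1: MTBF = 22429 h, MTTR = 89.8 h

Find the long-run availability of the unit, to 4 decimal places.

0.9960

A(M1) = MTBF/(MTBF+MTTR) = 22429/(22429+89.8) = 0.9960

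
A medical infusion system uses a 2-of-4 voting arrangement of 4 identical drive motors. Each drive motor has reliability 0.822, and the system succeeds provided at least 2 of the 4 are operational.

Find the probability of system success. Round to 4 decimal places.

R = Σ_{i=2}^{4} C(4,i) p^i (1−p)^{4−i} with p = 0.822
C(4,2)·0.822^2·0.178^2 = 0.128450
C(4,3)·0.822^3·0.178^1 = 0.395454
C(4,4)·0.822^4·0.178^0 = 0.456549
Sum = 0.9805

0.9805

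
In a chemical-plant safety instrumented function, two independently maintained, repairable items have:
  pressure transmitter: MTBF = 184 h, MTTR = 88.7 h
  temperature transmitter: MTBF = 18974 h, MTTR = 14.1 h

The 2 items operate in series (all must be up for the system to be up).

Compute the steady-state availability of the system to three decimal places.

A(pressure transmitter) = MTBF/(MTBF+MTTR) = 184/(184+88.7) = 0.674734
A(temperature transmitter) = MTBF/(MTBF+MTTR) = 18974/(18974+14.1) = 0.999257
Series availability: 0.674734 × 0.999257 = 0.674

0.674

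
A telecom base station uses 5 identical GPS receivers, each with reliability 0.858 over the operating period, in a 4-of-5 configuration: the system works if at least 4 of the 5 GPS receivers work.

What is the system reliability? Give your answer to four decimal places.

0.8498

R = Σ_{i=4}^{5} C(5,i) p^i (1−p)^{5−i} with p = 0.858
C(5,4)·0.858^4·0.142^1 = 0.384776
C(5,5)·0.858^5·0.142^0 = 0.464982
Sum = 0.8498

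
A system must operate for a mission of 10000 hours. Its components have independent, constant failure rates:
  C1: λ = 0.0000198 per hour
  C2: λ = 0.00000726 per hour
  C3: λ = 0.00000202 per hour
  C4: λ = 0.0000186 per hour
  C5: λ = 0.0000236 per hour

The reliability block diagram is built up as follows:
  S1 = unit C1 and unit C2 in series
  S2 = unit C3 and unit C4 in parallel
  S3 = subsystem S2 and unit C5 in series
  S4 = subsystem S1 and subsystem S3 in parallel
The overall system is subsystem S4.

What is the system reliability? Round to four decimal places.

R(C1) = exp(−0.0000198 × 10000) = 0.820370
R(C2) = exp(−0.00000726 × 10000) = 0.929973
R(C3) = exp(−0.00000202 × 10000) = 0.980003
R(C4) = exp(−0.0000186 × 10000) = 0.830274
R(C5) = exp(−0.0000236 × 10000) = 0.789781
Series (C1 and C2): 0.820370 × 0.929973 = 0.762922
Parallel (C3 and C4): 1 − (1 − 0.980003)(1 − 0.830274) = 0.996606
Series ([0.996606] and C5): 0.996606 × 0.789781 = 0.787100
Parallel ([0.762922] and [0.787100]): 1 − (1 − 0.762922)(1 − 0.787100) = 0.9495

0.9495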